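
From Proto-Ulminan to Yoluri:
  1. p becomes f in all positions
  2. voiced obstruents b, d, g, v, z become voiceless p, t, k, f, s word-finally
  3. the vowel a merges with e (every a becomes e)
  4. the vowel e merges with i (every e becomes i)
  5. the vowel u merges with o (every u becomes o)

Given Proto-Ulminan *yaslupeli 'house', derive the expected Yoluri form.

yislofili

Yoluri: *yaslupeli
  yaslupeli → yaslufeli   [unconditioned shift]
  yaslufeli (rule 2 does not apply)
  yaslufeli → yeslufeli   [vowel merger]
  yeslufeli → yislufili   [vowel merger]
  yislufili → yislofili   [vowel merger]
  giving Yoluri yislofili.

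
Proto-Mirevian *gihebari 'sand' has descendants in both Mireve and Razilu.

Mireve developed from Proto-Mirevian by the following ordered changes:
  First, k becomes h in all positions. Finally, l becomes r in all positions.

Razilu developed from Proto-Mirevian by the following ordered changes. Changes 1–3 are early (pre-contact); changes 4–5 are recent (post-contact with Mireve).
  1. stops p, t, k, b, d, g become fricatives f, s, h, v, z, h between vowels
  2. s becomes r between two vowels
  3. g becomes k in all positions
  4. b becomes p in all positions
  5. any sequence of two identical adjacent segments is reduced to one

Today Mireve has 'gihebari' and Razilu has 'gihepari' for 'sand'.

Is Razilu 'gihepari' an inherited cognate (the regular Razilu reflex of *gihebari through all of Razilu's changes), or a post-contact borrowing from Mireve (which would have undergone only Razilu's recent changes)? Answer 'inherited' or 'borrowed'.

If inherited, *gihebari would pass through all of Razilu's changes:
Razilu: *gihebari
  gihebari → gihevari   [intervocalic lenition]
  gihevari (rule 2 does not apply)
  gihevari → kihevari   [unconditioned shift]
  kihevari (rule 4 does not apply)
  kihevari (rule 5 does not apply)
  giving Razilu kihevari.
If borrowed from Mireve 'gihebari' after the early changes, it would undergo only the recent ones:
  rule 4 (unconditioned shift): gihebari → gihepari
  rule 5 (degemination): no change (gihepari)
  ⇒ as a loan: gihepari
Razilu 'gihepari' matches the loan outcome 'gihepari', not the inherited 'kihevari' — it skipped the early Razilu changes, so it was borrowed from Mireve.

borrowed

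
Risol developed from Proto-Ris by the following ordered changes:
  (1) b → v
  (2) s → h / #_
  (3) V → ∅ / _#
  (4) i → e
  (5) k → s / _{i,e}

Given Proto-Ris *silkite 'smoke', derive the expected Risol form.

Risol: start from *silkite.
  rule 1: no change — silkite
  rule 2 (debuccalisation): silkite → hilkite
  rule 3 (apocope): hilkite → hilkit
  rule 4 (vowel merger): hilkit → helket
  rule 5 (palatalisation): helket → helset
  ⇒ Risol helset

helset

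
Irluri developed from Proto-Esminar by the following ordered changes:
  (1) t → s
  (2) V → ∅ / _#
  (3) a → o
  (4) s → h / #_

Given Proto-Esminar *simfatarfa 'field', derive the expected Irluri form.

Irluri: *simfatarfa
  simfatarfa → simfasarfa   [unconditioned shift]
  simfasarfa → simfasarf   [apocope]
  simfasarf → simfosorf   [vowel merger]
  simfosorf → himfosorf   [debuccalisation]
  giving Irluri himfosorf.

himfosorf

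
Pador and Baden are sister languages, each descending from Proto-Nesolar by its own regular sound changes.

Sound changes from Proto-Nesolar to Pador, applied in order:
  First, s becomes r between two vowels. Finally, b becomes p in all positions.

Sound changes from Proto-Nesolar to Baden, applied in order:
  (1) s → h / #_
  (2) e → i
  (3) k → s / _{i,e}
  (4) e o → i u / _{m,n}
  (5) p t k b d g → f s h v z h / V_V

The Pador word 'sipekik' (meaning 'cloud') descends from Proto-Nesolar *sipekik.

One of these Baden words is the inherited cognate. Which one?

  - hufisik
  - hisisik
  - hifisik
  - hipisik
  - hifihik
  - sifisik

Baden: start from *sipekik.
  rule 1 (debuccalisation): sipekik → hipekik
  rule 2 (vowel merger): hipekik → hipikik
  rule 3 (palatalisation): hipikik → hipisik
  rule 4: no change — hipisik
  rule 5 (intervocalic lenition): hipisik → hifisik
  ⇒ Baden hifisik
Among the options, 'hifisik' alone shows every Baden change applied in order.

hifisik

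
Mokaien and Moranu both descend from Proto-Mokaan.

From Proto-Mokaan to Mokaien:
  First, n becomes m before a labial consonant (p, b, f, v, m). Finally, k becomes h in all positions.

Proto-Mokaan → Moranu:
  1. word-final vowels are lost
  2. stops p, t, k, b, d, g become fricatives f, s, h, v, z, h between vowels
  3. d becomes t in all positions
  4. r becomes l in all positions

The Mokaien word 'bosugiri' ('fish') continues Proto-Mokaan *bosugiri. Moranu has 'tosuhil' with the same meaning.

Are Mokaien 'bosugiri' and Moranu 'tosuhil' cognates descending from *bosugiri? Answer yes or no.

no

Derive the expected Moranu reflex of *bosugiri:
Moranu: start from *bosugiri.
  rule 1 (apocope): bosugiri → bosugir
  rule 2 (intervocalic lenition): bosugir → bosuhir
  rule 3: no change — bosuhir
  rule 4 (unconditioned shift): bosuhir → bosuhil
  ⇒ Moranu bosuhil
The regular Moranu reflex would be 'bosuhil', but the attested form is 'tosuhil'. The correspondence is irregular, so they are not cognates (the Moranu form has a different source).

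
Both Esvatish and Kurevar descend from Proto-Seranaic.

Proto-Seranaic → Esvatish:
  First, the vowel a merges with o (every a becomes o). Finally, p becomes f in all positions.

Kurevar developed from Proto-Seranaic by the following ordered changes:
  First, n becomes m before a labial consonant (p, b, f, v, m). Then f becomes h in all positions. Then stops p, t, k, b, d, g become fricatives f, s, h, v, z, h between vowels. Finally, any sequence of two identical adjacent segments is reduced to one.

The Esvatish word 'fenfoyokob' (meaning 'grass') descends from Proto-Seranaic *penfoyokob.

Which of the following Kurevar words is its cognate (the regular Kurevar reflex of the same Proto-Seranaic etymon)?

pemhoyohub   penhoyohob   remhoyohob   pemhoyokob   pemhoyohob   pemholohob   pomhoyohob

pemhoyohob

Kurevar: start from *penfoyokob.
  rule 1 (nasal place assimilation): penfoyokob → pemfoyokob
  rule 2 (unconditioned shift): pemfoyokob → pemhoyokob
  rule 3 (intervocalic lenition): pemhoyokob → pemhoyohob
  rule 4: no change — pemhoyohob
  ⇒ Kurevar pemhoyohob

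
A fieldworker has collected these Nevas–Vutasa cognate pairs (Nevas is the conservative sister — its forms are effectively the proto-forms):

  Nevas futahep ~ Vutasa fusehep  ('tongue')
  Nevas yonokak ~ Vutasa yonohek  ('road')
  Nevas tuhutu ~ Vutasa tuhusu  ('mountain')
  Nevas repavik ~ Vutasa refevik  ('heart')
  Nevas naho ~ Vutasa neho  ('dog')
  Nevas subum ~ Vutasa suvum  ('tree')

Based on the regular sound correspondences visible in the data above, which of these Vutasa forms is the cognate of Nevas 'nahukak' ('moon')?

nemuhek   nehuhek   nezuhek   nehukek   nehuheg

futahep ~ fusehep, yonokak ~ yonohek — Nevas a corresponds to Vutasa e after a consonant, before a consonant other than r, m, n, p, b, f, v.
yonokak ~ yonohek — Nevas k corresponds to Vutasa h between vowels (before a back vowel).
Applying these to Nevas 'nahukak':
  nahukak → nehukak   (a→e after a consonant, before a consonant other than r, m, n, p, b, f, v)
  nehukak → nehuhak   (k→h between vowels (before a back vowel))
  nehuhak → nehuhek   (a→e after a consonant, before a consonant other than r, m, n, p, b, f, v)
So the Vutasa cognate is 'nehuhek'.

nehuhek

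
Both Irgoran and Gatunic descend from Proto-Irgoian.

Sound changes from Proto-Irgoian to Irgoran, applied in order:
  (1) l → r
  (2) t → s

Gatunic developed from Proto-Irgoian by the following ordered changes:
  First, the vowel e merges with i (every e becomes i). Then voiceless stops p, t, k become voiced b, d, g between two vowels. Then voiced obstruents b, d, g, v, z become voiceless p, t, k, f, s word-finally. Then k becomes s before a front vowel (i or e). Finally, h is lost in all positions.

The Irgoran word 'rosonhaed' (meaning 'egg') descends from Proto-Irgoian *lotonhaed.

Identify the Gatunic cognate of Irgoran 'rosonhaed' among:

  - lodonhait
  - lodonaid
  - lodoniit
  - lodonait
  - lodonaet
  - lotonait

Gatunic: *lotonhaed > lotonhaid > lodonhaid > lodonhait > lodonait  (by vowel merger, intervocalic voicing, final devoicing, h-loss)

lodonait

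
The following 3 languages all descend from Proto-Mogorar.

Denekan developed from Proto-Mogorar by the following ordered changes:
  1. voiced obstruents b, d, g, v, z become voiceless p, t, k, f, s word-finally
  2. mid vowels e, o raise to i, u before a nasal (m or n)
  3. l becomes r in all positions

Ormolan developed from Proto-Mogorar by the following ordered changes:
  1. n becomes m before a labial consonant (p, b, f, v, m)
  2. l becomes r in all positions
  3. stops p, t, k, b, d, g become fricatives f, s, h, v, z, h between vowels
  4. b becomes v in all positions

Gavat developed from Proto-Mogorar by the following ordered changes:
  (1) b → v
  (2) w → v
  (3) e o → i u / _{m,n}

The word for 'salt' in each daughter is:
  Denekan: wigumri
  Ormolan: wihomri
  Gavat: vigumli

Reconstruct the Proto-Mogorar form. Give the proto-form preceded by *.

Position 4: Denekan has u, Ormolan has o, Gavat has u. Ormolan preserves o here (none of its changes turn any other segment into o), so the proto-segment is *o.
Position 1: Denekan has w, Ormolan has w, Gavat has v. Denekan preserves w here (none of its changes turn any other segment into w), so the proto-segment is *w.
Position 3: Denekan has g, Ormolan has h, Gavat has g. Denekan preserves g here (none of its changes turn any other segment into g), so the proto-segment is *g.
Verify the candidate proto-form against each daughter:
Denekan: *wigomli > wigumli > wigumri  (by pre-nasal raising, unconditioned shift)
Ormolan: start from *wigomli.
  rule 1: no change — wigomli
  rule 2 (unconditioned shift): wigomli → wigomri
  rule 3 (intervocalic lenition): wigomri → wihomri
  rule 4: no change — wihomri
  ⇒ Ormolan wihomri
Gavat: start from *wigomli.
  rule 1: no change — wigomli
  rule 2 (unconditioned shift): wigomli → vigomli
  rule 3 (pre-nasal raising): vigomli → vigumli
  ⇒ Gavat vigumli
No other proto-form is consistent with every reflex, so the reconstruction is *wigomli.

*wigomli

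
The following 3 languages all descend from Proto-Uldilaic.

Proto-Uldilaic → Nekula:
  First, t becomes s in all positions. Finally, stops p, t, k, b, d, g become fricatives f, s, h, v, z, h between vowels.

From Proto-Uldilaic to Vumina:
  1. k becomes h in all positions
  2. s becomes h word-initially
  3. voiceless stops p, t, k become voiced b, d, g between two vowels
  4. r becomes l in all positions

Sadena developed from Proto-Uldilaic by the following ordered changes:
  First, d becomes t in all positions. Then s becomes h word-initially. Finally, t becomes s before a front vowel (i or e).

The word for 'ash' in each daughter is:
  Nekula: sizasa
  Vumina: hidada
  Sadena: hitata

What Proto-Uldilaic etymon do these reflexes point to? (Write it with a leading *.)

Position 3: Nekula has z, Vumina has d, Sadena has t. Taking the neighbouring segments as reconstructed: Nekula z could go back to *d or *z; Vumina d could go back to *t or *d; Sadena t could go back to *t or *d — the one source consistent with every daughter is *d.
Position 1: Nekula has s, Vumina has h, Sadena has h. Taking the neighbouring segments as reconstructed: Nekula s could go back to *t or *s; Vumina h could go back to *k or *s or *h; Sadena h could go back to *s or *h — the one source consistent with every daughter is *s.
Position 5: Nekula has s, Vumina has d, Sadena has t. Taking the neighbouring segments as reconstructed: Nekula s could go back to *t or *s; Vumina d could go back to *t or *d; Sadena t could go back to *t or *d — the one source consistent with every daughter is *t.
The remaining positions agree across the daughters. Check the candidate against every language:
Nekula: *sidata > sidasa > sizasa  (by unconditioned shift, intervocalic lenition)
Vumina: *sidata
  sidata (rule 1 does not apply)
  sidata → hidata   [debuccalisation]
  hidata → hidada   [intervocalic voicing]
  hidada (rule 4 does not apply)
  giving Vumina hidada.
Sadena: *sidata > sitata > hitata  (by unconditioned shift, debuccalisation)
Only *sidata yields all of Nekula sizasa, Vumina hidada, Sadena hitata.

*sidata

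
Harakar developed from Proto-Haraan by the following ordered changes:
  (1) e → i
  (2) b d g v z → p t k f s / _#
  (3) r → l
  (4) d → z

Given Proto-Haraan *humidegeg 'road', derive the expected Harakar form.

Harakar: start from *humidegeg.
  rule 1 (vowel merger): humidegeg → humidigig
  rule 2 (final devoicing): humidigig → humidigik
  rule 3: no change — humidigik
  rule 4 (unconditioned shift): humidigik → humizigik
  ⇒ Harakar humizigik

humizigik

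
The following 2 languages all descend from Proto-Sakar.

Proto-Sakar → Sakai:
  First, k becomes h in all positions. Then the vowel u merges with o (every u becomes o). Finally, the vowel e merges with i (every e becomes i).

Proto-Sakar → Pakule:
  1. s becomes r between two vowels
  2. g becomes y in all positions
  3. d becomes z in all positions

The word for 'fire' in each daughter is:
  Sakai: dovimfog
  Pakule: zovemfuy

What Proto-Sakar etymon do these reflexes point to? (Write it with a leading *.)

Position 8: Sakai has g, Pakule has y. Sakai preserves g here (none of its changes turn any other segment into g), so the proto-segment is *g.
Position 7: Sakai has o, Pakule has u. Pakule preserves u here (none of its changes turn any other segment into u), so the proto-segment is *u.
Position 4: Sakai has i, Pakule has e. Pakule preserves e here (none of its changes turn any other segment into e), so the proto-segment is *e.
This points to *dovemfug. Verify forward in each daughter:
Sakai: *dovemfug > dovemfog > dovimfog  (by vowel merger, vowel merger)
Pakule: start from *dovemfug.
  rule 1: no change — dovemfug
  rule 2 (unconditioned shift): dovemfug → dovemfuy
  rule 3 (unconditioned shift): dovemfuy → zovemfuy
  ⇒ Pakule zovemfuy
Only *dovemfug yields all of Sakai dovimfog, Pakule zovemfuy.

*dovemfug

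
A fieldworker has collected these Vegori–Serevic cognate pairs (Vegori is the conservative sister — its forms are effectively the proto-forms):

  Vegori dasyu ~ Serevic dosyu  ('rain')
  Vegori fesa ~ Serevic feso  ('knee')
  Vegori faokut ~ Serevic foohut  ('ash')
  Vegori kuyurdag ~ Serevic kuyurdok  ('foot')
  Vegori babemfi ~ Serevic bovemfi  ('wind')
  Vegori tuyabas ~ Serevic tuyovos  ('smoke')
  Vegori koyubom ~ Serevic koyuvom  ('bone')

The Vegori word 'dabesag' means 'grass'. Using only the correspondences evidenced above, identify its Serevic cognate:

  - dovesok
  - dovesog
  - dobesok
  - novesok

babemfi ~ bovemfi, tuyabas ~ tuyovos — Vegori a corresponds to Serevic o after a consonant, before a labial obstruent.
babemfi ~ bovemfi — Vegori b corresponds to Serevic v between vowels (before a front vowel).
dasyu ~ dosyu, kuyurdag ~ kuyurdok — Vegori a corresponds to Serevic o after a consonant, before a consonant other than r, m, n, p, b, f, v.
kuyurdag ~ kuyurdok — Vegori g corresponds to Serevic k word-finally.
Applying these to Vegori 'dabesag':
  dabesag → dobesag   (a→o after a consonant, before a labial obstruent)
  dobesag → dovesag   (b→v between vowels (before a front vowel))
  dovesag → dovesog   (a→o after a consonant, before a consonant other than r, m, n, p, b, f, v)
  dovesog → dovesok   (g→k word-finally)
So the Serevic cognate is 'dovesok'.

dovesok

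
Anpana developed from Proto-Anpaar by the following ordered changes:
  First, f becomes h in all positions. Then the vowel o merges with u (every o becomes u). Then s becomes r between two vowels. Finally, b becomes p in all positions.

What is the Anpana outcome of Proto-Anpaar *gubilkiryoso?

gupilkiryuru

Anpana: *gubilkiryoso > gubilkiryusu > gubilkiryuru > gupilkiryuru  (by vowel merger, rhotacism, unconditioned shift)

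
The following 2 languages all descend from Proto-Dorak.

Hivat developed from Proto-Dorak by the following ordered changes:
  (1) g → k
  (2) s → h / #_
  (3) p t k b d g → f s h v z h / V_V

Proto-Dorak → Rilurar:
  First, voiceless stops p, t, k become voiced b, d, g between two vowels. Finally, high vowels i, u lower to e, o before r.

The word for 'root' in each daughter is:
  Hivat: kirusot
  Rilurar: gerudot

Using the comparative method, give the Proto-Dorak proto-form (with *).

*girutot

Position 2: Hivat has i, Rilurar has e. Hivat preserves i here (none of its changes turn any other segment into i), so the proto-segment is *i.
Position 5: Hivat has s, Rilurar has d. Taking the neighbouring segments as reconstructed: Hivat s could go back to *t or *s; Rilurar d could go back to *t or *d — the one source consistent with every daughter is *t.
Position 1: Hivat has k, Rilurar has g. Taking the neighbouring segments as reconstructed: Hivat k could go back to *k or *g; Rilurar g can only go back to *g — the one source consistent with every daughter is *g.
This points to *girutot. Verify forward in each daughter:
Hivat: start from *girutot.
  rule 1 (unconditioned shift): girutot → kirutot
  rule 2: no change — kirutot
  rule 3 (intervocalic lenition): kirutot → kirusot
  ⇒ Hivat kirusot
Rilurar: start from *girutot.
  rule 1 (intervocalic voicing): girutot → girudot
  rule 2 (pre-rhotic lowering): girudot → gerudot
  ⇒ Rilurar gerudot
No other proto-form is consistent with every reflex, so the reconstruction is *girutot.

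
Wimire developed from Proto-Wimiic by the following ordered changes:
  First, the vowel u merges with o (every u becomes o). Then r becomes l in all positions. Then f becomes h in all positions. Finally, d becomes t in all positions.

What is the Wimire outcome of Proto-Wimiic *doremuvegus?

tolemovegos

Wimire: start from *doremuvegus.
  rule 1 (vowel merger): doremuvegus → doremovegos
  rule 2 (unconditioned shift): doremovegos → dolemovegos
  rule 3: no change — dolemovegos
  rule 4 (unconditioned shift): dolemovegos → tolemovegos
  ⇒ Wimire tolemovegos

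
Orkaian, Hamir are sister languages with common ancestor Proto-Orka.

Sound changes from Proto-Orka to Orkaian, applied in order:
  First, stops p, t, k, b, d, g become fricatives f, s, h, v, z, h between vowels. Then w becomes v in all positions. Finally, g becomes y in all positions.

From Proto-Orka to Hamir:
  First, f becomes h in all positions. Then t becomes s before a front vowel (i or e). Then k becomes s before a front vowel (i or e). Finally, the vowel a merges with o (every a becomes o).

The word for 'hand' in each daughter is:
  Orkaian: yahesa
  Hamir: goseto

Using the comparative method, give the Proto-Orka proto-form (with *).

Position 5: Orkaian has s, Hamir has t. Hamir preserves t here (none of its changes turn any other segment into t), so the proto-segment is *t.
Position 2: Orkaian has a, Hamir has o. Orkaian preserves a here (none of its changes turn any other segment into a), so the proto-segment is *a.
This points to *gaketa. Verify forward in each daughter:
Orkaian: *gaketa > gahesa > yahesa  (by intervocalic lenition, unconditioned shift)
Hamir: *gaketa > gaseta > goseto  (by palatalisation, vowel merger)
Only *gaketa yields all of Orkaian yahesa, Hamir goseto.

*gaketa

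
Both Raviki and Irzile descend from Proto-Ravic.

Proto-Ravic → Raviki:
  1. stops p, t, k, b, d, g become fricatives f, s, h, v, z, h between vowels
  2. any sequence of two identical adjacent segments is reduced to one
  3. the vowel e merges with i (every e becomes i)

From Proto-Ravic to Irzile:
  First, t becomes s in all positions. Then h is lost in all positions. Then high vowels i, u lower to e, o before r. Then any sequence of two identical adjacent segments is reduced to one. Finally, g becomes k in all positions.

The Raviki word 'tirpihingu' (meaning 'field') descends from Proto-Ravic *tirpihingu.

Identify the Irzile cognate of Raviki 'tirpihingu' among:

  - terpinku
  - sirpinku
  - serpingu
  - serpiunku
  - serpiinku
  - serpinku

serpinku

Irzile: *tirpihingu > sirpihingu > sirpiingu > serpiingu > serpingu > serpinku  (by unconditioned shift, h-loss, pre-rhotic lowering, degemination, unconditioned shift)
Only 'serpinku' matches the regular Irzile development of *tirpihingu.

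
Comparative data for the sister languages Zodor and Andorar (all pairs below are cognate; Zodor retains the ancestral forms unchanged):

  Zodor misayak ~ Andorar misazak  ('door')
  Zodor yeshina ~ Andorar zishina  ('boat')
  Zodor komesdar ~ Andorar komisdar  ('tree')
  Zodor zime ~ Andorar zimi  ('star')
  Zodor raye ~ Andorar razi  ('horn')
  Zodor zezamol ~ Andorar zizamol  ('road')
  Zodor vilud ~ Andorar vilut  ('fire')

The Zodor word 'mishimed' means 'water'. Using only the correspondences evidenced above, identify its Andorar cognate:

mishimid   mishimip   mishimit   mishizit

mishimit

yeshina ~ zishina, komesdar ~ komisdar — Zodor e corresponds to Andorar i after a consonant, before a consonant other than r, m, n, p, b, f, v.
vilud ~ vilut — Zodor d corresponds to Andorar t word-finally.
Applying these to Zodor 'mishimed':
  mishimed → mishimid   (e→i after a consonant, before a consonant other than r, m, n, p, b, f, v)
  mishimid → mishimit   (d→t word-finally)
So the Andorar cognate is 'mishimit'.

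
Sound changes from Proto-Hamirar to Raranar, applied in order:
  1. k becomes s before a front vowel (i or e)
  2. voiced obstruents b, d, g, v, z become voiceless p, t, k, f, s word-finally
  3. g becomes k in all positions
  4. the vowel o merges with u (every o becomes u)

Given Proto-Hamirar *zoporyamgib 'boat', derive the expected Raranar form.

zupuryamkip

Raranar: *zoporyamgib > zoporyamgip > zoporyamkip > zupuryamkip  (by final devoicing, unconditioned shift, vowel merger)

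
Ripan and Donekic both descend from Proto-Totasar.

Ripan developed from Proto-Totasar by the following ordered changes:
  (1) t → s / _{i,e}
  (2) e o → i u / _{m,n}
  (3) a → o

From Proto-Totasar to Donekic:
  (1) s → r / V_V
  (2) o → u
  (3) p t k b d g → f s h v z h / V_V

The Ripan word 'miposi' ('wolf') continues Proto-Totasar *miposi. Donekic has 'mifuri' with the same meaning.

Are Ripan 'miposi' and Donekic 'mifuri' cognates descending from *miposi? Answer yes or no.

Derive the expected Donekic reflex of *miposi:
Donekic: *miposi > mipori > mipuri > mifuri  (by rhotacism, vowel merger, intervocalic lenition)
Donekic 'mifuri' matches the regular reflex exactly, so the pair is cognate.

yes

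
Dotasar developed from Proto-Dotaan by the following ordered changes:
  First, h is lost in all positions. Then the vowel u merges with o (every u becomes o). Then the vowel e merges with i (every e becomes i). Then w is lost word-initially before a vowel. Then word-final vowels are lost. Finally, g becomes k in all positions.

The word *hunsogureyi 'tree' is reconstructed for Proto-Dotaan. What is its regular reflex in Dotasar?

onsokoriy

Dotasar: *hunsogureyi > unsogureyi > onsogoreyi > onsogoriyi > onsogoriy > onsokoriy  (by h-loss, vowel merger, vowel merger, apocope, unconditioned shift)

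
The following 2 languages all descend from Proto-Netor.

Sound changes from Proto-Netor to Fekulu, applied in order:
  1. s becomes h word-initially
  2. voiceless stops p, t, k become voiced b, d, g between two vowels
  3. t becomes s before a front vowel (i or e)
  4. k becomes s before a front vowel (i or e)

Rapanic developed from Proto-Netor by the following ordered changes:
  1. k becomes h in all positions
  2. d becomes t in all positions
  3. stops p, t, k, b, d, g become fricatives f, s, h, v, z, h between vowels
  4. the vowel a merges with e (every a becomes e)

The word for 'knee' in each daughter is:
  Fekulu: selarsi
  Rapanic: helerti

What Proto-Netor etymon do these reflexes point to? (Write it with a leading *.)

*kelarti

Position 4: Fekulu has a, Rapanic has e. Fekulu preserves a here (none of its changes turn any other segment into a), so the proto-segment is *a.
Position 1: Fekulu has s, Rapanic has h. Taking the neighbouring segments as reconstructed: Fekulu s could go back to *t or *k; Rapanic h could go back to *k or *h — the one source consistent with every daughter is *k.
Position 6: Fekulu has s, Rapanic has t. Taking the neighbouring segments as reconstructed: Fekulu s could go back to *t or *k or *s; Rapanic t could go back to *t or *d — the one source consistent with every daughter is *t.
This points to *kelarti. Verify forward in each daughter:
Fekulu: *kelarti > kelarsi > selarsi  (by palatalisation, palatalisation)
Rapanic: *kelarti
  kelarti → helarti   [unconditioned shift]
  helarti (rule 2 does not apply)
  helarti (rule 3 does not apply)
  helarti → helerti   [vowel merger]
  giving Rapanic helerti.
*kelarti is the unique common source.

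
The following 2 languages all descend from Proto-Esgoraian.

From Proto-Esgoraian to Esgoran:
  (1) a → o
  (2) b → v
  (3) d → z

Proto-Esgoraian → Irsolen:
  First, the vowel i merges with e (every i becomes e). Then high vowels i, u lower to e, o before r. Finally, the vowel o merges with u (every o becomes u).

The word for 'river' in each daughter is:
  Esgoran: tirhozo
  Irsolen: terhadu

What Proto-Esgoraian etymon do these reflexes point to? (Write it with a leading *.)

Position 6: Esgoran has z, Irsolen has d. Irsolen preserves d here (none of its changes turn any other segment into d), so the proto-segment is *d.
Position 2: Esgoran has i, Irsolen has e. Esgoran preserves i here (none of its changes turn any other segment into i), so the proto-segment is *i.
Continuing position by position gives *tirhado; check it forward:
Esgoran: *tirhado > tirhodo > tirhozo  (by vowel merger, unconditioned shift)
Irsolen: *tirhado
  tirhado → terhado   [vowel merger]
  terhado (rule 2 does not apply)
  terhado → terhadu   [vowel merger]
  giving Irsolen terhadu.
Only *tirhado yields all of Esgoran tirhozo, Irsolen terhadu.

*tirhado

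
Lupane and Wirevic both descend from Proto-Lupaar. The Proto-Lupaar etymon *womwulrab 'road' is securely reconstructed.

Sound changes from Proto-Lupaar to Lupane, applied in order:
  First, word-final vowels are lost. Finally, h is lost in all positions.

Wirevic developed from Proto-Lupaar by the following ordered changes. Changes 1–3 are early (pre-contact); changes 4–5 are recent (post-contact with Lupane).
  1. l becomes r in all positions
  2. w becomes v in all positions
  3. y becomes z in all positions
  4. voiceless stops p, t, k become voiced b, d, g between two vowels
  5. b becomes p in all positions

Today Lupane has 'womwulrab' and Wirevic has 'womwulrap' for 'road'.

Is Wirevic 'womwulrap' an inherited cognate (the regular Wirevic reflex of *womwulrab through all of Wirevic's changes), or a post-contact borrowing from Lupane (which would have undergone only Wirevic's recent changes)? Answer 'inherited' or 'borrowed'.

If inherited, *womwulrab would pass through all of Wirevic's changes:
Wirevic: *womwulrab > womwurrab > vomvurrab > vomvurrap  (by unconditioned shift, unconditioned shift, unconditioned shift)
If borrowed from Lupane 'womwulrab' after the early changes, it would undergo only the recent ones:
  rule 4 (intervocalic voicing): no change (womwulrab)
  rule 5 (unconditioned shift): womwulrab → womwulrap
  ⇒ as a loan: womwulrap
Wirevic 'womwulrap' matches the loan outcome 'womwulrap', not the inherited 'vomvurrap' — it skipped the early Wirevic changes, so it was borrowed from Lupane.

borrowed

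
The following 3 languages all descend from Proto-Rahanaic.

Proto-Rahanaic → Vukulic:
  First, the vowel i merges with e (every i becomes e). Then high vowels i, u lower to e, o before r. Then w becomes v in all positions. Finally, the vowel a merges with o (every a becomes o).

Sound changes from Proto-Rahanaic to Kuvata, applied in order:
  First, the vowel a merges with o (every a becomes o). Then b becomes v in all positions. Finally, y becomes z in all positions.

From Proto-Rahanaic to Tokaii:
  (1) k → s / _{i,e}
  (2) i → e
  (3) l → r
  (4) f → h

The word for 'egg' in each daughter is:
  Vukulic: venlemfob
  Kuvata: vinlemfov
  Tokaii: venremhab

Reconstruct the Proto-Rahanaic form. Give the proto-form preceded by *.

Position 8: Vukulic has o, Kuvata has o, Tokaii has a. Tokaii preserves a here (none of its changes turn any other segment into a), so the proto-segment is *a.
Position 7: Vukulic has f, Kuvata has f, Tokaii has h. Vukulic preserves f here (none of its changes turn any other segment into f), so the proto-segment is *f.
Position 2: Vukulic has e, Kuvata has i, Tokaii has e. Kuvata preserves i here (none of its changes turn any other segment into i), so the proto-segment is *i.
Verify the candidate proto-form against each daughter:
Vukulic: start from *vinlemfab.
  rule 1 (vowel merger): vinlemfab → venlemfab
  rule 2: no change — venlemfab
  rule 3: no change — venlemfab
  rule 4 (vowel merger): venlemfab → venlemfob
  ⇒ Vukulic venlemfob
Kuvata: start from *vinlemfab.
  rule 1 (vowel merger): vinlemfab → vinlemfob
  rule 2 (unconditioned shift): vinlemfob → vinlemfov
  rule 3: no change — vinlemfov
  ⇒ Kuvata vinlemfov
Tokaii: *vinlemfab > venlemfab > venremfab > venremhab  (by vowel merger, unconditioned shift, unconditioned shift)
*vinlemfab is the unique common source.

*vinlemfab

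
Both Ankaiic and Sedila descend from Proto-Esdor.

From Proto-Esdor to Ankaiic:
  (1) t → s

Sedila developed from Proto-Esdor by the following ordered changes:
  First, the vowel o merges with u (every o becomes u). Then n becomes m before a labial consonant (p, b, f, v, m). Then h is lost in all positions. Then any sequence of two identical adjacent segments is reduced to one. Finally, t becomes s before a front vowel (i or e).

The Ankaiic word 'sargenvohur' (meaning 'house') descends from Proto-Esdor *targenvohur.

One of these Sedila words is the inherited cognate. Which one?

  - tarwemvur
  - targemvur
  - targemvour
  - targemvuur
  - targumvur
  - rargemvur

Sedila: *targenvohur > targenvuhur > targemvuhur > targemvuur > targemvur  (by vowel merger, nasal place assimilation, h-loss, degemination)
The other candidates each miss or misapply at least one Sedila change.

targemvur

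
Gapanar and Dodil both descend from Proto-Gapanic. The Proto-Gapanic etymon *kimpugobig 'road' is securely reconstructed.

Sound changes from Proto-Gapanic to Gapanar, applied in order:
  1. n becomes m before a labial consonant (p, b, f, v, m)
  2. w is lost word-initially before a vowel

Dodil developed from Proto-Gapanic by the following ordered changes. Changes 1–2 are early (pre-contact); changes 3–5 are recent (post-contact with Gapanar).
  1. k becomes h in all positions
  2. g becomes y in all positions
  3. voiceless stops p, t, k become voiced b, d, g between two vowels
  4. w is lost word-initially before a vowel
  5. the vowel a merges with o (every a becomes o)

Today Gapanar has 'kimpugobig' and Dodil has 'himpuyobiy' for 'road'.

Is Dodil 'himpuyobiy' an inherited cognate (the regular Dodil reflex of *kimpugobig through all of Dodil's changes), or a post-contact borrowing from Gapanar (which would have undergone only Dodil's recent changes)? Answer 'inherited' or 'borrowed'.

inherited

If inherited, *kimpugobig would pass through all of Dodil's changes:
Dodil: *kimpugobig > himpugobig > himpuyobiy  (by unconditioned shift, unconditioned shift)
If borrowed from Gapanar 'kimpugobig' after the early changes, it would undergo only the recent ones:
  rule 3 (intervocalic voicing): no change (kimpugobig)
  rule 4 (glide loss): no change (kimpugobig)
  rule 5 (vowel merger): no change (kimpugobig)
  ⇒ as a loan: kimpugobig
Dodil 'himpuyobiy' matches the inherited outcome exactly, so it is an inherited cognate, not a loan.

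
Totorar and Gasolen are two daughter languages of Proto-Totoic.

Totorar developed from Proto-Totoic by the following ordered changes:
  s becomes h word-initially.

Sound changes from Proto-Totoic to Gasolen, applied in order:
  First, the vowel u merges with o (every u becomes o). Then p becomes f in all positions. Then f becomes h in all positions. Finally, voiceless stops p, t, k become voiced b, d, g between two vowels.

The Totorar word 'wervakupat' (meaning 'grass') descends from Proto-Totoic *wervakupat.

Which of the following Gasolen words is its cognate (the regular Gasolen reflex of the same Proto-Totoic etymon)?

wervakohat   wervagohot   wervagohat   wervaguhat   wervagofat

Gasolen: *wervakupat
  wervakupat → wervakopat   [vowel merger]
  wervakopat → wervakofat   [unconditioned shift]
  wervakofat → wervakohat   [unconditioned shift]
  wervakohat → wervagohat   [intervocalic voicing]
  giving Gasolen wervagohat.
Only 'wervagohat' matches the regular Gasolen development of *wervakupat.

wervagohat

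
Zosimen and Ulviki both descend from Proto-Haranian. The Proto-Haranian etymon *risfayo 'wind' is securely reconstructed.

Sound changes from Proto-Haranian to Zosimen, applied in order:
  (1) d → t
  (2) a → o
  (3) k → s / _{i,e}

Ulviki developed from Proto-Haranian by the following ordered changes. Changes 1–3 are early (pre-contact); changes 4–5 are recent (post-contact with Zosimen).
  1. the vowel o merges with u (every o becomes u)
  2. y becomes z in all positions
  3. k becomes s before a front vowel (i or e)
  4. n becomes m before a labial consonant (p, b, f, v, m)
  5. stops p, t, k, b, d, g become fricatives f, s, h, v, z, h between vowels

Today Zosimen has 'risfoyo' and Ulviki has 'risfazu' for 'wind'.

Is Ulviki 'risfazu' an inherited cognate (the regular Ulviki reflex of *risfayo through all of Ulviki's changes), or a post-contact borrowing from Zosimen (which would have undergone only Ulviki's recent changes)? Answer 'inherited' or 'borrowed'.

If inherited, *risfayo would pass through all of Ulviki's changes:
Ulviki: *risfayo > risfayu > risfazu  (by vowel merger, unconditioned shift)
If borrowed from Zosimen 'risfoyo' after the early changes, it would undergo only the recent ones:
  rule 4 (nasal place assimilation): no change (risfoyo)
  rule 5 (intervocalic lenition): no change (risfoyo)
  ⇒ as a loan: risfoyo
Ulviki 'risfazu' matches the inherited outcome exactly, so it is an inherited cognate, not a loan.

inherited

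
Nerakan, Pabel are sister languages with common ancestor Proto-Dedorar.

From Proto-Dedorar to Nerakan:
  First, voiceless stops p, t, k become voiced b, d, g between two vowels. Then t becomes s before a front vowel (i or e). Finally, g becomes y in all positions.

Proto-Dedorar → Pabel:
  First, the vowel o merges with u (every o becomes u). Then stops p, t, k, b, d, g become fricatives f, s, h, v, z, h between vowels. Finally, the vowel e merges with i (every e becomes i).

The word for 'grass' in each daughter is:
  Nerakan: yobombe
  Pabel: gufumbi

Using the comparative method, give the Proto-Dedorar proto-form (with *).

Position 2: Nerakan has o, Pabel has u. Nerakan preserves o here (none of its changes turn any other segment into o), so the proto-segment is *o.
Position 4: Nerakan has o, Pabel has u. Nerakan preserves o here (none of its changes turn any other segment into o), so the proto-segment is *o.
Position 7: Nerakan has e, Pabel has i. Nerakan preserves e here (none of its changes turn any other segment into e), so the proto-segment is *e.
Verify the candidate proto-form against each daughter:
Nerakan: *gopombe > gobombe > yobombe  (by intervocalic voicing, unconditioned shift)
Pabel: *gopombe > gupumbe > gufumbe > gufumbi  (by vowel merger, intervocalic lenition, vowel merger)
Only *gopombe yields all of Nerakan yobombe, Pabel gufumbi.

*gopombe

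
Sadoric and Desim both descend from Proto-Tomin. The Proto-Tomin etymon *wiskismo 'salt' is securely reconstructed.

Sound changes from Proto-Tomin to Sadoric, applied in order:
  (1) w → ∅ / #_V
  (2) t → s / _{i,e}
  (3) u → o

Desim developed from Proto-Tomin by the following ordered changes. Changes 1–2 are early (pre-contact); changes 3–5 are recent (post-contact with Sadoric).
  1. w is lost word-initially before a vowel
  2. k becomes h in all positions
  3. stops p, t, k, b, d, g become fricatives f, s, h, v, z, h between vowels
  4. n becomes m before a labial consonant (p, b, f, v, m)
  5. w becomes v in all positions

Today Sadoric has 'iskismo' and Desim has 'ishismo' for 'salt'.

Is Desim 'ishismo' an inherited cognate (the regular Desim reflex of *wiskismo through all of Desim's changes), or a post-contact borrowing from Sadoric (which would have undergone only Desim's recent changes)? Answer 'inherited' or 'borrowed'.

inherited

If inherited, *wiskismo would pass through all of Desim's changes:
Desim: start from *wiskismo.
  rule 1 (glide loss): wiskismo → iskismo
  rule 2 (unconditioned shift): iskismo → ishismo
  rule 3: no change — ishismo
  rule 4: no change — ishismo
  rule 5: no change — ishismo
  ⇒ Desim ishismo
If borrowed from Sadoric 'iskismo' after the early changes, it would undergo only the recent ones:
  rule 3 (intervocalic lenition): no change (iskismo)
  rule 4 (nasal place assimilation): no change (iskismo)
  rule 5 (unconditioned shift): no change (iskismo)
  ⇒ as a loan: iskismo
Desim 'ishismo' matches the inherited outcome exactly, so it is an inherited cognate, not a loan.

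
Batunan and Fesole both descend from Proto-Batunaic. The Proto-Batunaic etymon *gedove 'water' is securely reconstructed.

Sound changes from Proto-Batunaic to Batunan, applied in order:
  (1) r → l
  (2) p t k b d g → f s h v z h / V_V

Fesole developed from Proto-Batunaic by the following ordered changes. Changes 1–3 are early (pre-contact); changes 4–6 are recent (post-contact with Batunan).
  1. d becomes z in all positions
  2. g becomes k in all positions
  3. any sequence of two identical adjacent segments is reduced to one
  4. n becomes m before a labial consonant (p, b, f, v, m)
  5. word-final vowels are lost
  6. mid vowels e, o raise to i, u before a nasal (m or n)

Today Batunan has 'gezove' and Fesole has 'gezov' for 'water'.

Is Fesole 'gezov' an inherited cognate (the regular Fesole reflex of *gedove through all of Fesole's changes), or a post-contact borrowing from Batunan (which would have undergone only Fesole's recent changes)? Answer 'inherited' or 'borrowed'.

borrowed

If inherited, *gedove would pass through all of Fesole's changes:
Fesole: start from *gedove.
  rule 1 (unconditioned shift): gedove → gezove
  rule 2 (unconditioned shift): gezove → kezove
  rule 3: no change — kezove
  rule 4: no change — kezove
  rule 5 (apocope): kezove → kezov
  rule 6: no change — kezov
  ⇒ Fesole kezov
If borrowed from Batunan 'gezove' after the early changes, it would undergo only the recent ones:
  rule 4 (nasal place assimilation): no change (gezove)
  rule 5 (apocope): gezove → gezov
  rule 6 (pre-nasal raising): no change (gezov)
  ⇒ as a loan: gezov
Fesole 'gezov' matches the loan outcome 'gezov', not the inherited 'kezov' — it skipped the early Fesole changes, so it was borrowed from Batunan.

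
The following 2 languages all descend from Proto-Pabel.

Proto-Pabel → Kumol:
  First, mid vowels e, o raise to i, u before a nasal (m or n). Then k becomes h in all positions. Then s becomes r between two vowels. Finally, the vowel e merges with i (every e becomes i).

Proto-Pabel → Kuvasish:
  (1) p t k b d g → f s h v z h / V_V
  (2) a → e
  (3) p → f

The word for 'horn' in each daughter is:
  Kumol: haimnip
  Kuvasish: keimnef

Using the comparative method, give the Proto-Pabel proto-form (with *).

*kaimnep

Position 6: Kumol has i, Kuvasish has e. Taking the neighbouring segments as reconstructed: Kumol i could go back to *e or *i; Kuvasish e could go back to *a or *e — the one source consistent with every daughter is *e.
Position 2: Kumol has a, Kuvasish has e. Kumol preserves a here (none of its changes turn any other segment into a), so the proto-segment is *a.
Verify the candidate proto-form against each daughter:
Kumol: *kaimnep
  kaimnep (rule 1 does not apply)
  kaimnep → haimnep   [unconditioned shift]
  haimnep (rule 3 does not apply)
  haimnep → haimnip   [vowel merger]
  giving Kumol haimnip.
Kuvasish: start from *kaimnep.
  rule 1: no change — kaimnep
  rule 2 (vowel merger): kaimnep → keimnep
  rule 3 (unconditioned shift): keimnep → keimnef
  ⇒ Kuvasish keimnef
No other proto-form is consistent with every reflex, so the reconstruction is *kaimnep.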